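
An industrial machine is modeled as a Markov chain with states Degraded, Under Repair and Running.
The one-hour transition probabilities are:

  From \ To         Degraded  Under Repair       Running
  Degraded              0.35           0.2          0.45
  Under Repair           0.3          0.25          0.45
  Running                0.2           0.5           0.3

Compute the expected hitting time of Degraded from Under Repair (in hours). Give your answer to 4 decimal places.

3.8333

Let t(s) be the expected number of hours to first reach Degraded from state s, with t(Degraded) = 0. Conditioning on the first hour:
t(Under Repair) = 1 + 0.25·t(Under Repair) + 0.45·t(Running)
t(Running) = 1 + 0.5·t(Under Repair) + 0.3·t(Running)
Solving: t(Under Repair) = 3.8333, t(Running) = 4.1667.
Expected hours from Under Repair to Degraded: 3.8333.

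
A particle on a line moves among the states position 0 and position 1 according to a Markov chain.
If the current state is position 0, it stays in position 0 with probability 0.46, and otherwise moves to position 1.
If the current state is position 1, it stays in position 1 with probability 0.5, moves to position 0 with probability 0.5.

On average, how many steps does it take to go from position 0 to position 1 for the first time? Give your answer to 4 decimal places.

1.8519

Let t(s) be the expected number of steps to first reach position 1 from state s, with t(position 1) = 0. Conditioning on the first step:
t(position 0) = 1 + 0.46·t(position 0)
Solving: t(position 0) = 1.8519.
Expected steps from position 0 to position 1: 1.8519.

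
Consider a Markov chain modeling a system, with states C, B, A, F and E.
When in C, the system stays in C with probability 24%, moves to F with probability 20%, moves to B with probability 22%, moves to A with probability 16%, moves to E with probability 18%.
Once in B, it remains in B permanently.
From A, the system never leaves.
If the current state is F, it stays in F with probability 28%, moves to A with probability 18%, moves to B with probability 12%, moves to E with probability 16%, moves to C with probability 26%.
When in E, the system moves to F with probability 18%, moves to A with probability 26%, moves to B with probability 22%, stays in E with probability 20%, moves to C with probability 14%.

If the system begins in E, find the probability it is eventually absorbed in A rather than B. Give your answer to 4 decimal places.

0.5304

Let h(s) be the probability of absorption at A starting from transient state s. Then h(A) = 1 and h(B) = 0. By first-step analysis:
h(C) = 0.24·h(C) + 0.22·0 + 0.16·1 + 0.2·h(F) + 0.18·h(E)
h(F) = 0.26·h(C) + 0.12·0 + 0.18·1 + 0.28·h(F) + 0.16·h(E)
h(E) = 0.14·h(C) + 0.22·0 + 0.26·1 + 0.18·h(F) + 0.2·h(E)
Solving: h(C) = 0.4784, h(F) = 0.5406, h(E) = 0.5304.
Starting from E, the probability is 0.5304.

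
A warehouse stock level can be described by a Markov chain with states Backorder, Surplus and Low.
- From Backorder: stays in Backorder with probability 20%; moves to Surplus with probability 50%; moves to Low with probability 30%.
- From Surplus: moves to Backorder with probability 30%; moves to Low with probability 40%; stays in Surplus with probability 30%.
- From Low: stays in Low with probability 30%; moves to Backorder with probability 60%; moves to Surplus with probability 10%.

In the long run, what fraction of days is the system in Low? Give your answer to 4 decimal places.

0.3306

Let the stationary distribution be π with π = πP and π_1 + π_2 + π_3 = 1.
π_1 = 0.2·π_1 + 0.3·π_2 + 0.6·π_3
π_2 = 0.5·π_1 + 0.3·π_2 + 0.1·π_3
Solving with the normalization constraint gives π = (0.3629, 0.3065, 0.3306).
So the stationary probability of Low is 0.3306.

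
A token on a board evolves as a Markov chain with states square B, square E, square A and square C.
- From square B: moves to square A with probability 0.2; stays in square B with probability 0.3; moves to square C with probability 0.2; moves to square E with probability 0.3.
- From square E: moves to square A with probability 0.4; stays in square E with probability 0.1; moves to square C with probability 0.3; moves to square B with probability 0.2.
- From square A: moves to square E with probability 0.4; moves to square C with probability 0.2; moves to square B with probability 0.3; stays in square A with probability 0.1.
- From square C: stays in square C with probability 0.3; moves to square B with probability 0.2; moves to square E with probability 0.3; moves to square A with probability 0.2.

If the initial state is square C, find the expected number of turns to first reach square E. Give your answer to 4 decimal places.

3.1429

Let t(s) be the expected number of turns to first reach square E from state s, with t(square E) = 0. Conditioning on the first turn:
t(square B) = 1 + 0.3·t(square B) + 0.2·t(square A) + 0.2·t(square C)
t(square A) = 1 + 0.3·t(square B) + 0.1·t(square A) + 0.2·t(square C)
t(square C) = 1 + 0.2·t(square B) + 0.2·t(square A) + 0.3·t(square C)
Solving: t(square B) = 3.1429, t(square A) = 2.8571, t(square C) = 3.1429.
Expected turns from square C to square E: 3.1429.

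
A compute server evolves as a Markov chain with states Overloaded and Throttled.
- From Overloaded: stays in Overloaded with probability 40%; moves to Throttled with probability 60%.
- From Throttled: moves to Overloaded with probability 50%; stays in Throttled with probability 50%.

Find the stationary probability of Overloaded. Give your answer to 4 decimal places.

Let the stationary distribution be π with π = πP and π_1 + π_2 = 1.
π_1 = 0.4·π_1 + 0.5·π_2
Solving with the normalization constraint gives π = (0.4545, 0.5455).
So the stationary probability of Overloaded is 0.4545.

0.4545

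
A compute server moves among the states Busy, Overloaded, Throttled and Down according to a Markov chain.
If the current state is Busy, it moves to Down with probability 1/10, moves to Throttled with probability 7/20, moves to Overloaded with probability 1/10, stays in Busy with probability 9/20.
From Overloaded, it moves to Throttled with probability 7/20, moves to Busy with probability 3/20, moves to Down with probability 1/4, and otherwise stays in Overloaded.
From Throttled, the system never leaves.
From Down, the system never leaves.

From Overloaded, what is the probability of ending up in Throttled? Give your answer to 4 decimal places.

0.6164

Let h(s) be the probability of absorption at Throttled starting from transient state s. Then h(Throttled) = 1 and h(Down) = 0. By first-step analysis:
h(Busy) = 0.45·h(Busy) + 0.1·h(Overloaded) + 0.35·1 + 0.1·0
h(Overloaded) = 0.15·h(Busy) + 0.25·h(Overloaded) + 0.35·1 + 0.25·0
Solving: h(Busy) = 0.7484, h(Overloaded) = 0.6164.
Starting from Overloaded, the probability is 0.6164.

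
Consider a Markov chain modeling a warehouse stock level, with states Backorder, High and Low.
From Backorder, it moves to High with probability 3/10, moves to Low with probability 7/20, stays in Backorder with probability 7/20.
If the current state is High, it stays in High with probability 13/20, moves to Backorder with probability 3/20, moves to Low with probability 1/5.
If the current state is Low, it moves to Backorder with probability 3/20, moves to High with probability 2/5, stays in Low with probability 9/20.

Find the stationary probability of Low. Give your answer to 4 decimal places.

0.3042

Let the stationary distribution be π with π = πP and π_1 + π_2 + π_3 = 1.
π_1 = 0.35·π_1 + 0.15·π_2 + 0.15·π_3
π_2 = 0.3·π_1 + 0.65·π_2 + 0.4·π_3
Solving with the normalization constraint gives π = (0.1875, 0.5083, 0.3042).
So the stationary probability of Low is 0.3042.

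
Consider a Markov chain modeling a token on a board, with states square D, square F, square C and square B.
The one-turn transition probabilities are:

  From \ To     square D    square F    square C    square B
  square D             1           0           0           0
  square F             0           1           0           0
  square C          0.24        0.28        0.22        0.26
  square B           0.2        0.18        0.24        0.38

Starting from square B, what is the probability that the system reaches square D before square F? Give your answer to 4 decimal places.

0.5071

Let h(s) be the probability of absorption at square D starting from transient state s. Then h(square D) = 1 and h(square F) = 0. By first-step analysis:
h(square C) = 0.24·1 + 0.28·0 + 0.22·h(square C) + 0.26·h(square B)
h(square B) = 0.2·1 + 0.18·0 + 0.24·h(square C) + 0.38·h(square B)
Solving: h(square C) = 0.4767, h(square B) = 0.5071.
Starting from square B, the probability is 0.5071.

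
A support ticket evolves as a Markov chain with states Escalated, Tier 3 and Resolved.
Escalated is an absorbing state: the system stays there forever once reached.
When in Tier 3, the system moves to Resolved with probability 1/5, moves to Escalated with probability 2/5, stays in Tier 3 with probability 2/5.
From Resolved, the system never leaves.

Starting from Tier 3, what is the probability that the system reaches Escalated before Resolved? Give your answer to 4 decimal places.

0.6667

Let h(s) be the probability of absorption at Escalated starting from transient state s. Then h(Escalated) = 1 and h(Resolved) = 0. By first-step analysis:
h(Tier 3) = 0.4·1 + 0.4·h(Tier 3) + 0.2·0
Solving: h(Tier 3) = 0.6667.
Starting from Tier 3, the probability is 0.6667.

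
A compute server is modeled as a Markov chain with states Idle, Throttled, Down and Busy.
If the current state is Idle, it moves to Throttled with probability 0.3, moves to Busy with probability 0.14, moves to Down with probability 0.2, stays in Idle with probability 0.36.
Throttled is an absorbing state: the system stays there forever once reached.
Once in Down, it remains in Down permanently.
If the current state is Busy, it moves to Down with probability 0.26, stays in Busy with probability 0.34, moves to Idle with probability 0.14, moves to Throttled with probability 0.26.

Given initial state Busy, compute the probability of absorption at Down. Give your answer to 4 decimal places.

Let h(s) be the probability of absorption at Down starting from transient state s. Then h(Down) = 1 and h(Throttled) = 0. By first-step analysis:
h(Idle) = 0.36·h(Idle) + 0.3·0 + 0.2·1 + 0.14·h(Busy)
h(Busy) = 0.14·h(Idle) + 0.26·0 + 0.26·1 + 0.34·h(Busy)
Solving: h(Idle) = 0.4181, h(Busy) = 0.4826.
Starting from Busy, the probability is 0.4826.

0.4826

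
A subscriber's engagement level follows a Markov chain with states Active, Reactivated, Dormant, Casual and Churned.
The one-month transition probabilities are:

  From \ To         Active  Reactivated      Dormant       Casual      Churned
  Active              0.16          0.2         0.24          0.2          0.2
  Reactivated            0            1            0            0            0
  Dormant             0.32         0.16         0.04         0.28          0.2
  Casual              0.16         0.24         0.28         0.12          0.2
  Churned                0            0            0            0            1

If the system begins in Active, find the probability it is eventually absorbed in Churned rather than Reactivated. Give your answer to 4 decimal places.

0.5003

Let h(s) be the probability of absorption at Churned starting from transient state s. Then h(Churned) = 1 and h(Reactivated) = 0. By first-step analysis:
h(Active) = 0.16·h(Active) + 0.2·0 + 0.24·h(Dormant) + 0.2·h(Casual) + 0.2·1
h(Dormant) = 0.32·h(Active) + 0.16·0 + 0.04·h(Dormant) + 0.28·h(Casual) + 0.2·1
h(Casual) = 0.16·h(Active) + 0.24·0 + 0.28·h(Dormant) + 0.12·h(Casual) + 0.2·1
Solving: h(Active) = 0.5003, h(Dormant) = 0.5158, h(Casual) = 0.4824.
Starting from Active, the probability is 0.5003.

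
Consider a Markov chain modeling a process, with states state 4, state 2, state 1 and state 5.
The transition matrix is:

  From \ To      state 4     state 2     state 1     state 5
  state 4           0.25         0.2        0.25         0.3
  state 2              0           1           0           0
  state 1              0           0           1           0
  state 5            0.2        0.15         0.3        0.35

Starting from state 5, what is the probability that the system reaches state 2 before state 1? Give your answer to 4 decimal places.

Let h(s) be the probability of absorption at state 2 starting from transient state s. Then h(state 2) = 1 and h(state 1) = 0. By first-step analysis:
h(state 4) = 0.25·h(state 4) + 0.2·1 + 0.25·0 + 0.3·h(state 5)
h(state 5) = 0.2·h(state 4) + 0.15·1 + 0.3·0 + 0.35·h(state 5)
Solving: h(state 4) = 0.4094, h(state 5) = 0.3567.
Starting from state 5, the probability is 0.3567.

0.3567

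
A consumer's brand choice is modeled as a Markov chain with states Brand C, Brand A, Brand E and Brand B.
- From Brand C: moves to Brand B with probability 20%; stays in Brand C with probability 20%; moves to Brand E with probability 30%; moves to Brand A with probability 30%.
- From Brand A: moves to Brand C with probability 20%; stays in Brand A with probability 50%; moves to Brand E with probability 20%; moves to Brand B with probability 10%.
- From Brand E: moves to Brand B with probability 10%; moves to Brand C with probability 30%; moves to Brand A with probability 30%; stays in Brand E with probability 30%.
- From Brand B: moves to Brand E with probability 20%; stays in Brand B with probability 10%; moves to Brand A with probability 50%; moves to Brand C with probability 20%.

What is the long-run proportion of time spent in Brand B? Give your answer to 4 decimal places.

Let the stationary distribution be π with π = πP and π_1 + π_2 + π_3 + π_4 = 1.
π_1 = 0.2·π_1 + 0.2·π_2 + 0.3·π_3 + 0.2·π_4
π_2 = 0.3·π_1 + 0.5·π_2 + 0.3·π_3 + 0.5·π_4
π_3 = 0.3·π_1 + 0.2·π_2 + 0.3·π_3 + 0.2·π_4
Solving with the normalization constraint gives π = (0.2247, 0.4056, 0.2472, 0.1225).
So the stationary probability of Brand B is 0.1225.

0.1225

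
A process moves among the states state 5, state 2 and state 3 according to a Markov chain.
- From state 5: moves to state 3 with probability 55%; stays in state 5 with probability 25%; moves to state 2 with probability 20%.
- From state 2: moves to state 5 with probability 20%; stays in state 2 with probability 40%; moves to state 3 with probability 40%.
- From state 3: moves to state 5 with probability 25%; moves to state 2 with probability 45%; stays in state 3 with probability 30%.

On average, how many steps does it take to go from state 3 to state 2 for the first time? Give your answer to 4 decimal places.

Let t(s) be the expected number of steps to first reach state 2 from state s, with t(state 2) = 0. Conditioning on the first step:
t(state 5) = 1 + 0.25·t(state 5) + 0.55·t(state 3)
t(state 3) = 1 + 0.25·t(state 5) + 0.3·t(state 3)
Solving: t(state 5) = 3.2258, t(state 3) = 2.5806.
Expected steps from state 3 to state 2: 2.5806.

2.5806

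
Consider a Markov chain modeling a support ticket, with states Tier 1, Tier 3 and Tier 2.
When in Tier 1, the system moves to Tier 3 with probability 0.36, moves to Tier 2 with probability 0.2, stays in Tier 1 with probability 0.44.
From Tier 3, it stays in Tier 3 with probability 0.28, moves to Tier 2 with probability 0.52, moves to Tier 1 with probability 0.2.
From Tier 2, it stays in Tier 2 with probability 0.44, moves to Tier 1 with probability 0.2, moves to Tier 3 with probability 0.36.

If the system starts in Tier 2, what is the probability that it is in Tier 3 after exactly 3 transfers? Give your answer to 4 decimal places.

Propagate the distribution vector 3 transfers from Tier 2.
After 0 transfers: (0.0000, 0.0000, 1.0000)
After 1 transfer: (0.2000, 0.3600, 0.4400)
After 2 transfers: (0.2480, 0.3312, 0.4208)
After 3 transfers: (0.2595, 0.3335, 0.4070)
P(in Tier 3 after 3 transfers) = 0.3335

0.3335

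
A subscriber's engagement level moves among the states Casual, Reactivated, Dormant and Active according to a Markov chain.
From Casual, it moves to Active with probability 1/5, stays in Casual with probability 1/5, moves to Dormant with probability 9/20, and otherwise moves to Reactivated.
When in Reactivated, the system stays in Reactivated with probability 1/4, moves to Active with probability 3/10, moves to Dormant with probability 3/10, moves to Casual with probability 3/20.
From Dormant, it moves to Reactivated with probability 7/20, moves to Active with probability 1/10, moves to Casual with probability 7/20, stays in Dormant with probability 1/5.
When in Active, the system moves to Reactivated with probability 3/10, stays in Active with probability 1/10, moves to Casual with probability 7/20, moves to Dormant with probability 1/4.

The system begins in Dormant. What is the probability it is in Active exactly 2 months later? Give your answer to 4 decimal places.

Propagate the distribution vector 2 months from Dormant.
After 0 months: (0.0000, 0.0000, 1.0000, 0.0000)
After 1 month: (0.3500, 0.3500, 0.2000, 0.1000)
After 2 months: (0.2275, 0.2400, 0.3275, 0.2050)
P(in Active after 2 months) = 0.2050

0.2050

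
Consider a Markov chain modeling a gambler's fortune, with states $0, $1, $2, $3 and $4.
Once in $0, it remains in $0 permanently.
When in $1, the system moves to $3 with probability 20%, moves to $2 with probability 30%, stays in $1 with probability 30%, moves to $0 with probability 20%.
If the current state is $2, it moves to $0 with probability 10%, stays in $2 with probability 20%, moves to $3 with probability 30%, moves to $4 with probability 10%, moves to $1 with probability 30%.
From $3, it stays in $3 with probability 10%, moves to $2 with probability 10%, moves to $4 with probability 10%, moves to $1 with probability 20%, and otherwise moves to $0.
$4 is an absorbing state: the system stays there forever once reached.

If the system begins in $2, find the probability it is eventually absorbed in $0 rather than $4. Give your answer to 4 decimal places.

Let h(s) be the probability of absorption at $0 starting from transient state s. Then h($0) = 1 and h($4) = 0. By first-step analysis:
h($1) = 0.2·1 + 0.3·h($1) + 0.3·h($2) + 0.2·h($3)
h($2) = 0.1·1 + 0.3·h($1) + 0.2·h($2) + 0.3·h($3) + 0.1·0
h($3) = 0.5·1 + 0.2·h($1) + 0.1·h($2) + 0.1·h($3) + 0.1·0
Solving: h($1) = 0.8439, h($2) = 0.7514, h($3) = 0.8266.
Starting from $2, the probability is 0.7514.

0.7514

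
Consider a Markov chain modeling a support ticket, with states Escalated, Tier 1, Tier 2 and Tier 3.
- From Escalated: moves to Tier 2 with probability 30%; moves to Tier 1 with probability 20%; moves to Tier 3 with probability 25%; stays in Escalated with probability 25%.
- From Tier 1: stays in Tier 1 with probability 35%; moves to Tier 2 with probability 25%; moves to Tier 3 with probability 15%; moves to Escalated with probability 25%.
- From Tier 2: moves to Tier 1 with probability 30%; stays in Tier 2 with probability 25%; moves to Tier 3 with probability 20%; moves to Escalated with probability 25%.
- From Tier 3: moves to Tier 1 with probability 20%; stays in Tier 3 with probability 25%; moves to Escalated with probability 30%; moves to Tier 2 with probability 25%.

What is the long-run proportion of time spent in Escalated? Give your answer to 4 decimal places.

0.2605

Let the stationary distribution be π with π = πP and π_1 + π_2 + π_3 + π_4 = 1.
π_1 = 0.25·π_1 + 0.25·π_2 + 0.25·π_3 + 0.3·π_4
π_2 = 0.2·π_1 + 0.35·π_2 + 0.3·π_3 + 0.2·π_4
π_3 = 0.3·π_1 + 0.25·π_2 + 0.25·π_3 + 0.25·π_4
Solving with the normalization constraint gives π = (0.2605, 0.2662, 0.2630, 0.2102).
So the stationary probability of Escalated is 0.2605.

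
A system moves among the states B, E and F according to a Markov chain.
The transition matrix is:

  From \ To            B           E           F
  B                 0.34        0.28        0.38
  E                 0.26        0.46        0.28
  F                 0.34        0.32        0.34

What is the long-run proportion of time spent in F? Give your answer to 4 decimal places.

0.3310

Let the stationary distribution be π with π = πP and π_1 + π_2 + π_3 = 1.
π_1 = 0.34·π_1 + 0.26·π_2 + 0.34·π_3
π_2 = 0.28·π_1 + 0.46·π_2 + 0.32·π_3
Solving with the normalization constraint gives π = (0.3114, 0.3576, 0.3310).
So the stationary probability of F is 0.3310.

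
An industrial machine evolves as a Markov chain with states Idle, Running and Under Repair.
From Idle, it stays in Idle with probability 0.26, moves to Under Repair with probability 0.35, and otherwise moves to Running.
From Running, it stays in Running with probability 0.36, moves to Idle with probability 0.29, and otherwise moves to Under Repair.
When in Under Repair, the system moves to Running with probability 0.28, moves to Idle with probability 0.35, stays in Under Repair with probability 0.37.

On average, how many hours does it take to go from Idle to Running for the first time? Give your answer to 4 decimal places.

Let t(s) be the expected number of hours to first reach Running from state s, with t(Running) = 0. Conditioning on the first hour:
t(Idle) = 1 + 0.26·t(Idle) + 0.35·t(Under Repair)
t(Under Repair) = 1 + 0.35·t(Idle) + 0.37·t(Under Repair)
Solving: t(Idle) = 2.8513, t(Under Repair) = 3.1714.
Expected hours from Idle to Running: 2.8513.

2.8513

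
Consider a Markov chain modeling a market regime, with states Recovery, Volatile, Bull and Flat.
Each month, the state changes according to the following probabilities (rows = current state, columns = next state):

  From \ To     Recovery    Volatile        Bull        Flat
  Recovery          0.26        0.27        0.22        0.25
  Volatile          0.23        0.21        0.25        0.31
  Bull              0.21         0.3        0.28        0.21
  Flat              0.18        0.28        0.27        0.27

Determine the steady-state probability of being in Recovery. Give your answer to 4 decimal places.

Let the stationary distribution be π with π = πP and π_1 + π_2 + π_3 + π_4 = 1.
π_1 = 0.26·π_1 + 0.23·π_2 + 0.21·π_3 + 0.18·π_4
π_2 = 0.27·π_1 + 0.21·π_2 + 0.3·π_3 + 0.28·π_4
π_3 = 0.22·π_1 + 0.25·π_2 + 0.28·π_3 + 0.27·π_4
Solving with the normalization constraint gives π = (0.2184, 0.2644, 0.2564, 0.2608).
So the stationary probability of Recovery is 0.2184.

0.2184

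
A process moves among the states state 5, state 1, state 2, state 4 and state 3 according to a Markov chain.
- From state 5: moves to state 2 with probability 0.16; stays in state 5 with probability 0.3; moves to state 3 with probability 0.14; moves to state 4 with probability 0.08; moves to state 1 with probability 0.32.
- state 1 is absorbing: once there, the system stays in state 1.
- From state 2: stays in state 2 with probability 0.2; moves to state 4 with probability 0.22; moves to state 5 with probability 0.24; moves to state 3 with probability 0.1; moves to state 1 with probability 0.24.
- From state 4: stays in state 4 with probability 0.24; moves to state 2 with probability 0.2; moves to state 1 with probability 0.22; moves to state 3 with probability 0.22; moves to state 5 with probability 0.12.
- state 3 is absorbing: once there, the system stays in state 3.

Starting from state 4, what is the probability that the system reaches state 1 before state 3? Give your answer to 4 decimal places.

Let h(s) be the probability of absorption at state 1 starting from transient state s. Then h(state 1) = 1 and h(state 3) = 0. By first-step analysis:
h(state 5) = 0.3·h(state 5) + 0.32·1 + 0.16·h(state 2) + 0.08·h(state 4) + 0.14·0
h(state 2) = 0.24·h(state 5) + 0.24·1 + 0.2·h(state 2) + 0.22·h(state 4) + 0.1·0
h(state 4) = 0.12·h(state 5) + 0.22·1 + 0.2·h(state 2) + 0.24·h(state 4) + 0.22·0
Solving: h(state 5) = 0.6726, h(state 2) = 0.6582, h(state 4) = 0.5689.
Starting from state 4, the probability is 0.5689.

0.5689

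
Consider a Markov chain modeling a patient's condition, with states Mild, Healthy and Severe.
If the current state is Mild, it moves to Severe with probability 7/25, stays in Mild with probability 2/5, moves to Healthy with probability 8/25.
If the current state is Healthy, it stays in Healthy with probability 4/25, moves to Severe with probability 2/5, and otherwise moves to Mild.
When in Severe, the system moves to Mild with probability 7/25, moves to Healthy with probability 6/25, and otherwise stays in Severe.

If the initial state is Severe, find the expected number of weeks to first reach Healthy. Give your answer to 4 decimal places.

Let t(s) be the expected number of weeks to first reach Healthy from state s, with t(Healthy) = 0. Conditioning on the first week:
t(Mild) = 1 + 0.4·t(Mild) + 0.28·t(Severe)
t(Severe) = 1 + 0.28·t(Mild) + 0.48·t(Severe)
Solving: t(Mild) = 3.4247, t(Severe) = 3.7671.
Expected weeks from Severe to Healthy: 3.7671.

3.7671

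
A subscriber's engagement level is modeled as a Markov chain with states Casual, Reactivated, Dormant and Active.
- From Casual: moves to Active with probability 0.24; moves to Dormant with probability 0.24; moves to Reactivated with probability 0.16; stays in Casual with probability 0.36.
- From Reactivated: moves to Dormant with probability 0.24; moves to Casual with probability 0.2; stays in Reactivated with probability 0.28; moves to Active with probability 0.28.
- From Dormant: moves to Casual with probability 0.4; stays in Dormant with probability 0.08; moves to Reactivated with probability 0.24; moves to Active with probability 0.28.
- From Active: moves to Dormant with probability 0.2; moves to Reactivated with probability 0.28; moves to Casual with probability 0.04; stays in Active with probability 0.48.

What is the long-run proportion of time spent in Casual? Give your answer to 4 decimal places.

0.2200

Let the stationary distribution be π with π = πP and π_1 + π_2 + π_3 + π_4 = 1.
π_1 = 0.36·π_1 + 0.2·π_2 + 0.4·π_3 + 0.04·π_4
π_2 = 0.16·π_1 + 0.28·π_2 + 0.24·π_3 + 0.28·π_4
π_3 = 0.24·π_1 + 0.24·π_2 + 0.08·π_3 + 0.2·π_4
Solving with the normalization constraint gives π = (0.2200, 0.2458, 0.1952, 0.3390).
So the stationary probability of Casual is 0.2200.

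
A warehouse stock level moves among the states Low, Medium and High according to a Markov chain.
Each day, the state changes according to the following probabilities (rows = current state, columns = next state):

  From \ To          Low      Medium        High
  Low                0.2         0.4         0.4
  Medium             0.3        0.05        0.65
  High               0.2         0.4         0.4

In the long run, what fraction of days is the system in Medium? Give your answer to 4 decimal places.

Let the stationary distribution be π with π = πP and π_1 + π_2 + π_3 = 1.
π_1 = 0.2·π_1 + 0.3·π_2 + 0.2·π_3
π_2 = 0.4·π_1 + 0.05·π_2 + 0.4·π_3
Solving with the normalization constraint gives π = (0.2296, 0.2963, 0.4741).
So the stationary probability of Medium is 0.2963.

0.2963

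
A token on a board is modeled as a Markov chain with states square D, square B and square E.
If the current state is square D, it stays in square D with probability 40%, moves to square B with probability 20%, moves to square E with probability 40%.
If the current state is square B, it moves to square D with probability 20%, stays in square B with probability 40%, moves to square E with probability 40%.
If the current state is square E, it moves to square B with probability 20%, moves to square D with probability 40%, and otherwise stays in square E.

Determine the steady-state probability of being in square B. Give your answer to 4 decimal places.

0.2500

Let the stationary distribution be π with π = πP and π_1 + π_2 + π_3 = 1.
π_1 = 0.4·π_1 + 0.2·π_2 + 0.4·π_3
π_2 = 0.2·π_1 + 0.4·π_2 + 0.2·π_3
Solving with the normalization constraint gives π = (0.3500, 0.2500, 0.4000).
So the stationary probability of square B is 0.2500.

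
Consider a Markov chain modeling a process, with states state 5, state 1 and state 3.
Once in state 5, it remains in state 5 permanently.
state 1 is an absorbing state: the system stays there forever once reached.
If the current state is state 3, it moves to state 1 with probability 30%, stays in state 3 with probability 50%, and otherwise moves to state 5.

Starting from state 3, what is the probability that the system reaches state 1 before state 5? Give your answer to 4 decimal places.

Let h(s) be the probability of absorption at state 1 starting from transient state s. Then h(state 1) = 1 and h(state 5) = 0. By first-step analysis:
h(state 3) = 0.2·0 + 0.3·1 + 0.5·h(state 3)
Solving: h(state 3) = 0.6000.
Starting from state 3, the probability is 0.6000.

0.6000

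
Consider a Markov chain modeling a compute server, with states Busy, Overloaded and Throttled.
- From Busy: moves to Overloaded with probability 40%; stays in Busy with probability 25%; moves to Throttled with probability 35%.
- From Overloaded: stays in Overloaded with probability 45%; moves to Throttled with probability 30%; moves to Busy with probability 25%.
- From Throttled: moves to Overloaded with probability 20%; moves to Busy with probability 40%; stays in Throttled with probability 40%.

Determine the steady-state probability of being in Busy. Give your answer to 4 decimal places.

Let the stationary distribution be π with π = πP and π_1 + π_2 + π_3 = 1.
π_1 = 0.25·π_1 + 0.25·π_2 + 0.4·π_3
π_2 = 0.4·π_1 + 0.45·π_2 + 0.2·π_3
Solving with the normalization constraint gives π = (0.3025, 0.3473, 0.3501).
So the stationary probability of Busy is 0.3025.

0.3025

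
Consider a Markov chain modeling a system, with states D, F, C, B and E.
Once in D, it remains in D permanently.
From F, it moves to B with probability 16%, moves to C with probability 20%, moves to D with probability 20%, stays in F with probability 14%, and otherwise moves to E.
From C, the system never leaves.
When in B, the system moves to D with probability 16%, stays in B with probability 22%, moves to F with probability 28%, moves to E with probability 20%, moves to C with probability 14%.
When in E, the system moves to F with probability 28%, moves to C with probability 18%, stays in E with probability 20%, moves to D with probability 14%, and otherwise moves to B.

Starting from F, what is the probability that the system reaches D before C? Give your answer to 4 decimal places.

0.4908

Let h(s) be the probability of absorption at D starting from transient state s. Then h(D) = 1 and h(C) = 0. By first-step analysis:
h(F) = 0.2·1 + 0.14·h(F) + 0.2·0 + 0.16·h(B) + 0.3·h(E)
h(B) = 0.16·1 + 0.28·h(F) + 0.14·0 + 0.22·h(B) + 0.2·h(E)
h(E) = 0.14·1 + 0.28·h(F) + 0.18·0 + 0.2·h(B) + 0.2·h(E)
Solving: h(F) = 0.4908, h(B) = 0.5025, h(E) = 0.4724.
Starting from F, the probability is 0.4908.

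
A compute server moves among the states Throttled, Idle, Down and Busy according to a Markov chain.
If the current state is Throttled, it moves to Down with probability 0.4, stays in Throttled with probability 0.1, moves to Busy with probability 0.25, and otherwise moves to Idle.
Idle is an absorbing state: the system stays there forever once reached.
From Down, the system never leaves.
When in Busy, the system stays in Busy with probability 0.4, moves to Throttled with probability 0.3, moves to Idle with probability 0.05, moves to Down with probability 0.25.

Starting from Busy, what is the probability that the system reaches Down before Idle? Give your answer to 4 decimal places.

Let h(s) be the probability of absorption at Down starting from transient state s. Then h(Down) = 1 and h(Idle) = 0. By first-step analysis:
h(Throttled) = 0.1·h(Throttled) + 0.25·0 + 0.4·1 + 0.25·h(Busy)
h(Busy) = 0.3·h(Throttled) + 0.05·0 + 0.25·1 + 0.4·h(Busy)
Solving: h(Throttled) = 0.6505, h(Busy) = 0.7419.
Starting from Busy, the probability is 0.7419.

0.7419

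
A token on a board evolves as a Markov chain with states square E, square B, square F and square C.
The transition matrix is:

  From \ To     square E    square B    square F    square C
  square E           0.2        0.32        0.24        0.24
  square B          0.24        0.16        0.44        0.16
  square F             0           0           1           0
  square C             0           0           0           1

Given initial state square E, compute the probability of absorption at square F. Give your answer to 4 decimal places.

Let h(s) be the probability of absorption at square F starting from transient state s. Then h(square F) = 1 and h(square C) = 0. By first-step analysis:
h(square E) = 0.2·h(square E) + 0.32·h(square B) + 0.24·1 + 0.24·0
h(square B) = 0.24·h(square E) + 0.16·h(square B) + 0.44·1 + 0.16·0
Solving: h(square E) = 0.5753, h(square B) = 0.6882.
Starting from square E, the probability is 0.5753.

0.5753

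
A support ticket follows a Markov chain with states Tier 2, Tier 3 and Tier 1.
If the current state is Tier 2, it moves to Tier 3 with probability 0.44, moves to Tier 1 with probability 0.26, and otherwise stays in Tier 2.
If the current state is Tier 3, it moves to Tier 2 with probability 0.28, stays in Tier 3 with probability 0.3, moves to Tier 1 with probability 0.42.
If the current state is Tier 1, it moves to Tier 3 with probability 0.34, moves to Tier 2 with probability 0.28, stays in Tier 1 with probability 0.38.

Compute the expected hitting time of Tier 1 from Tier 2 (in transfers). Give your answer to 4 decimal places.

3.1080

Let t(s) be the expected number of transfers to first reach Tier 1 from state s, with t(Tier 1) = 0. Conditioning on the first transfer:
t(Tier 2) = 1 + 0.3·t(Tier 2) + 0.44·t(Tier 3)
t(Tier 3) = 1 + 0.28·t(Tier 2) + 0.3·t(Tier 3)
Solving: t(Tier 2) = 3.1080, t(Tier 3) = 2.6718.
Expected transfers from Tier 2 to Tier 1: 3.1080.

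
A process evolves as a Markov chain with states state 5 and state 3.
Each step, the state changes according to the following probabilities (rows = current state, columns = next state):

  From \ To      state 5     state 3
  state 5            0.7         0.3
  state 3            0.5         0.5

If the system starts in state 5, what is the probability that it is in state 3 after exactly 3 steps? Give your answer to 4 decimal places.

Propagate the distribution vector 3 steps from state 5.
After 0 steps: (1.0000, 0.0000)
After 1 step: (0.7000, 0.3000)
After 2 steps: (0.6400, 0.3600)
After 3 steps: (0.6280, 0.3720)
P(in state 3 after 3 steps) = 0.3720

0.3720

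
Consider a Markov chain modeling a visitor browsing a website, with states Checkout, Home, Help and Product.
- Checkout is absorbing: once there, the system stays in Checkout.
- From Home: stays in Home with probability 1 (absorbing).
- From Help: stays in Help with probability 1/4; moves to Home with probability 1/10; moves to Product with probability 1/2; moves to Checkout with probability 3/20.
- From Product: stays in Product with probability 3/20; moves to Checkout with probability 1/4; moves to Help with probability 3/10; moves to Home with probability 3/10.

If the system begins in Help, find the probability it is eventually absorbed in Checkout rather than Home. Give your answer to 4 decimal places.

0.5179

Let h(s) be the probability of absorption at Checkout starting from transient state s. Then h(Checkout) = 1 and h(Home) = 0. By first-step analysis:
h(Help) = 0.15·1 + 0.1·0 + 0.25·h(Help) + 0.5·h(Product)
h(Product) = 0.25·1 + 0.3·0 + 0.3·h(Help) + 0.15·h(Product)
Solving: h(Help) = 0.5179, h(Product) = 0.4769.
Starting from Help, the probability is 0.5179.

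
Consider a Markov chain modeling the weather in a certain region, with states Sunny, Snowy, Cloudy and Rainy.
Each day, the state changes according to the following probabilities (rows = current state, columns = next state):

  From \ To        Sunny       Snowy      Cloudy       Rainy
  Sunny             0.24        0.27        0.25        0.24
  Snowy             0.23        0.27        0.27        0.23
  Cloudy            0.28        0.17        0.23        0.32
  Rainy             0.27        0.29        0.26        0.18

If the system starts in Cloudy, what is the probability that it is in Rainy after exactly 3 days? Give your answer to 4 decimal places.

0.2434

Propagate the distribution vector 3 days from Cloudy.
After 0 days: (0.0000, 0.0000, 1.0000, 0.0000)
After 1 day: (0.2800, 0.1700, 0.2300, 0.3200)
After 2 days: (0.2571, 0.2534, 0.2520, 0.2375)
After 3 days: (0.2547, 0.2496, 0.2524, 0.2434)
P(in Rainy after 3 days) = 0.2434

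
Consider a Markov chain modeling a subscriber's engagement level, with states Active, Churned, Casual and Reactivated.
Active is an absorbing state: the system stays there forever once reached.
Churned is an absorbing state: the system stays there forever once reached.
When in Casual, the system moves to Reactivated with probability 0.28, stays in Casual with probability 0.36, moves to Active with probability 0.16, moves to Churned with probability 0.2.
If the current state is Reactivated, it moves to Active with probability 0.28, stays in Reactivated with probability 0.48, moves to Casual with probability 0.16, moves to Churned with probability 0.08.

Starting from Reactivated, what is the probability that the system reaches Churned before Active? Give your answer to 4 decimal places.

Let h(s) be the probability of absorption at Churned starting from transient state s. Then h(Churned) = 1 and h(Active) = 0. By first-step analysis:
h(Casual) = 0.16·0 + 0.2·1 + 0.36·h(Casual) + 0.28·h(Reactivated)
h(Reactivated) = 0.28·0 + 0.08·1 + 0.16·h(Casual) + 0.48·h(Reactivated)
Solving: h(Casual) = 0.4389, h(Reactivated) = 0.2889.
Starting from Reactivated, the probability is 0.2889.

0.2889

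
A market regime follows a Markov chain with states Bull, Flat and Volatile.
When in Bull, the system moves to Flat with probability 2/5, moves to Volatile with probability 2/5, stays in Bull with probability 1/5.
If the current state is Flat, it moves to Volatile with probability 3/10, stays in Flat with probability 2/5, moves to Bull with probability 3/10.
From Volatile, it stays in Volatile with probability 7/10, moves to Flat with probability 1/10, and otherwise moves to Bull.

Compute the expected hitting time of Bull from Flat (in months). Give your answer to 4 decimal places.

4.0000

Let t(s) be the expected number of months to first reach Bull from state s, with t(Bull) = 0. Conditioning on the first month:
t(Flat) = 1 + 0.4·t(Flat) + 0.3·t(Volatile)
t(Volatile) = 1 + 0.1·t(Flat) + 0.7·t(Volatile)
Solving: t(Flat) = 4.0000, t(Volatile) = 4.6667.
Expected months from Flat to Bull: 4.0000.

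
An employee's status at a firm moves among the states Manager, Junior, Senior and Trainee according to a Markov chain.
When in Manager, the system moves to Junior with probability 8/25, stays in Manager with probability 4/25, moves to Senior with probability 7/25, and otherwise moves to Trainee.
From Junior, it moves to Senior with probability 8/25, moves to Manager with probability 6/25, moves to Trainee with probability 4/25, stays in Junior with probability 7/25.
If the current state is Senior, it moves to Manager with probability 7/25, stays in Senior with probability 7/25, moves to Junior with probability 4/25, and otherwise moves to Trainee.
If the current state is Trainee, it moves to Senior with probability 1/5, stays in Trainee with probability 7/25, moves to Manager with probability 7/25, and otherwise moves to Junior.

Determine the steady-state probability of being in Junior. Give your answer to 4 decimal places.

0.2475

Let the stationary distribution be π with π = πP and π_1 + π_2 + π_3 + π_4 = 1.
π_1 = 0.16·π_1 + 0.24·π_2 + 0.28·π_3 + 0.28·π_4
π_2 = 0.32·π_1 + 0.28·π_2 + 0.16·π_3 + 0.24·π_4
π_3 = 0.28·π_1 + 0.32·π_2 + 0.28·π_3 + 0.2·π_4
Solving with the normalization constraint gives π = (0.2412, 0.2475, 0.2706, 0.2406).
So the stationary probability of Junior is 0.2475.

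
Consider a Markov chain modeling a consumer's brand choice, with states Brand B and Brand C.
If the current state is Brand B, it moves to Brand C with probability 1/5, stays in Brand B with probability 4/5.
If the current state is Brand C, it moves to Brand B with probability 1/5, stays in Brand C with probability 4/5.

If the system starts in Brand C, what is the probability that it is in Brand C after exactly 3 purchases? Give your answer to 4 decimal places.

0.6080

Propagate the distribution vector 3 purchases from Brand C.
After 0 purchases: (0.0000, 1.0000)
After 1 purchase: (0.2000, 0.8000)
After 2 purchases: (0.3200, 0.6800)
After 3 purchases: (0.3920, 0.6080)
P(in Brand C after 3 purchases) = 0.6080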